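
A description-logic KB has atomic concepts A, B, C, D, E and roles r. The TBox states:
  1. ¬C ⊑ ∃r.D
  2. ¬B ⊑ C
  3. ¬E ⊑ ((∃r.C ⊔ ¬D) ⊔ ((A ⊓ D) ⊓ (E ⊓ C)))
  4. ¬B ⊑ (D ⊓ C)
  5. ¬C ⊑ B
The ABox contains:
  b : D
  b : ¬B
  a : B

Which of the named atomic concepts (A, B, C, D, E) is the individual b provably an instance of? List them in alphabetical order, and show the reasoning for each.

{C, D}

1. b : A?  L(b) = {D, ¬B} ∪ {¬A}
   apply at b: ¬B⊑C; ¬B⊑(D ⊓ C)
   open: L(b) ⊇ {C, D, E, ¬A, ¬B} — b ∉ A possible
2. b : B?  L(b) = {D, ¬B} ∪ {¬B}
   apply at b: ¬B⊑C; ¬B⊑(D ⊓ C)
   open: L(b) ⊇ {C, D, E, ¬B} — b ∉ B possible
3. b : C?  L(b) = {D, ¬B} ∪ {¬C}
   clash {C, ¬C} at b — b ∈ C
4. b : D?  L(b) = {D, ¬B} ∪ {¬D}
   clash {D, ¬D} at b — b ∈ D
5. b : E?  L(b) = {D, ¬B} ∪ {¬E}
   apply at b: ¬B⊑C; ¬E⊑((∃r.C ⊔ ¬D) ⊔ ((A ⊓ D) ⊓ (E ⊓ C))); ¬B⊑(D ⊓ C)
   open: L(b) ⊇ {C, D, ¬B, ¬E, ∃r.C} (+ ∃-successors) — b ∉ E possible
6. Entailed for b: {C, D}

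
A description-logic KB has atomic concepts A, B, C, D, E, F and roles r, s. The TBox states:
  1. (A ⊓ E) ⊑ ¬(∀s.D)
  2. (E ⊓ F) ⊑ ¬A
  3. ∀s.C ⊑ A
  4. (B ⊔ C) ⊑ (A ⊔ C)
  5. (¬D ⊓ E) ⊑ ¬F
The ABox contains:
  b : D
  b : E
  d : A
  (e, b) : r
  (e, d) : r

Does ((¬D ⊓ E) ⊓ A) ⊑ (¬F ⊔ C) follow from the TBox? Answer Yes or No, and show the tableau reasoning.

1. ((¬D ⊓ E) ⊓ A) ⊑ (¬F ⊔ C)  ⇔  (((¬D ⊓ E) ⊓ A) ⊓ (F ⊓ ¬C)) unsat w.r.t. T
   all branches close; clash {F, ¬F} at x₀
2. Hence ((¬D ⊓ E) ⊓ A) ⊑ (¬F ⊔ C): entailed.

Yes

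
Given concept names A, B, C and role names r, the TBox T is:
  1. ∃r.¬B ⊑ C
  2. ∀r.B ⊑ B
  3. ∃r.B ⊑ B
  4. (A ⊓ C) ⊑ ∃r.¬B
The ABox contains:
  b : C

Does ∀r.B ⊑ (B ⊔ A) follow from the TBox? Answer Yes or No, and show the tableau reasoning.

Yes

1. ∀r.B ⊑ (B ⊔ A)  ⇔  (∀r.B ⊓ (¬B ⊓ ¬A)) unsat w.r.t. T
   all branches close; clash {B, ¬B} at x₀
2. Hence ∀r.B ⊑ (B ⊔ A): entailed.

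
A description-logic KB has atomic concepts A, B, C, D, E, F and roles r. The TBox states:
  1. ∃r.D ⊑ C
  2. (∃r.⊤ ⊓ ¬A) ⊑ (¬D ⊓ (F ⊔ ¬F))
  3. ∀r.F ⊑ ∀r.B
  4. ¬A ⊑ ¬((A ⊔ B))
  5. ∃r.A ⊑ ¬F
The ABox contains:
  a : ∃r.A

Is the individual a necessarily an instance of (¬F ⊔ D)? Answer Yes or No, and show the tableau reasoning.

Yes

1. a : (¬F ⊔ D)?  L(a) = {∃r.A} ∪ {(F ⊓ ¬D)}
   clash {F, ¬F} at a — a ∈ (¬F ⊔ D)
2. Hence a : (¬F ⊔ D): entailed.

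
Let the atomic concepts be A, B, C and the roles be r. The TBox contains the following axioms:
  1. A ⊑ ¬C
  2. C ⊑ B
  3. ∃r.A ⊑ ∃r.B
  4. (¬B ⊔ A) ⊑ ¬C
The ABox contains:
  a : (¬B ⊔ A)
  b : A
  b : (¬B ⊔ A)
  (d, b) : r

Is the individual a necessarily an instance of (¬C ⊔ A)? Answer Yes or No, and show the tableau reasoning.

1. a : (¬C ⊔ A)?  L(a) = {(¬B ⊔ A)} ∪ {(C ⊓ ¬A)}
   clash {A, ¬A} at a — a ∈ (¬C ⊔ A)
2. Hence a : (¬C ⊔ A): entailed.

Yes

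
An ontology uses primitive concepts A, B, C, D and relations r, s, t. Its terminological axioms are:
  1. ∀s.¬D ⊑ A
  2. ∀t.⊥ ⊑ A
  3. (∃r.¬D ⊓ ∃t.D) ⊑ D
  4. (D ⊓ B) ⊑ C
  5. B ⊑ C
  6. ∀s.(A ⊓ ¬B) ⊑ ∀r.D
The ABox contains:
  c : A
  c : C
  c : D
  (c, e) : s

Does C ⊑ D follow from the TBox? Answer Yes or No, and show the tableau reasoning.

No

1. C ⊑ D  ⇔  (C ⊓ ¬D) unsat w.r.t. T
   open: L(x₀) ⊇ {C, ¬D, ∀r.D, ∃s.D, ∃t.⊤} (+ ∃-successors)
2. Hence C ⊑ D: not entailed.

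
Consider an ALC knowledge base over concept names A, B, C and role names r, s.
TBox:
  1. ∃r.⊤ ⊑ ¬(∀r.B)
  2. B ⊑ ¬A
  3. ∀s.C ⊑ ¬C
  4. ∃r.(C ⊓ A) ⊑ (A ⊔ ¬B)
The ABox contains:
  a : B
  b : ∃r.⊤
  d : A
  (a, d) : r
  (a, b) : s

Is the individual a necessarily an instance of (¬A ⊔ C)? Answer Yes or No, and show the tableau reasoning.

1. a : (¬A ⊔ C)?  L(a) = {B} ∪ {(A ⊓ ¬C)}
   clash {A, ¬A} at a — a ∈ (¬A ⊔ C)
2. Hence a : (¬A ⊔ C): entailed.

Yes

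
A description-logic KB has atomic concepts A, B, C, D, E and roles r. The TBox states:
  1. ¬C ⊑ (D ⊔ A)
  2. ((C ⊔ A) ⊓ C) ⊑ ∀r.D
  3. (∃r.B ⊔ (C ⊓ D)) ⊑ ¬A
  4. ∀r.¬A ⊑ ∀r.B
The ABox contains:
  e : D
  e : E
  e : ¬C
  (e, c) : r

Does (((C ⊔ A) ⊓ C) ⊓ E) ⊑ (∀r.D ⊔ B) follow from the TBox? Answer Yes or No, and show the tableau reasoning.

Yes

1. (((C ⊔ A) ⊓ C) ⊓ E) ⊑ (∀r.D ⊔ B)  ⇔  ((((C ⊔ A) ⊓ C) ⊓ E) ⊓ (∃r.¬D ⊓ ¬B)) unsat w.r.t. T
   all branches close; clash {D, ¬D} at an ∃-successor
2. Hence (((C ⊔ A) ⊓ C) ⊓ E) ⊑ (∀r.D ⊔ B): entailed.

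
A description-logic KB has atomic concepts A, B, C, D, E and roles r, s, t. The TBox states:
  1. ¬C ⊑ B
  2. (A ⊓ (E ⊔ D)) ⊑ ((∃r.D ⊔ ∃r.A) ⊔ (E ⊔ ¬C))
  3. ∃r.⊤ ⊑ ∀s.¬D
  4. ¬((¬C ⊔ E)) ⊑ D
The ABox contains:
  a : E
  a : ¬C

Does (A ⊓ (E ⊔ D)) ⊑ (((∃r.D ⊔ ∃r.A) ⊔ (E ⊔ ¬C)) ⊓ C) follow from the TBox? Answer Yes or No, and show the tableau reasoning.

No

1. (A ⊓ (E ⊔ D)) ⊑ (((∃r.D ⊔ ∃r.A) ⊔ (E ⊔ ¬C)) ⊓ C)  ⇔  ((A ⊓ (E ⊔ D)) ⊓ (((∀r.¬D ⊓ ∀r.¬A) ⊓ (¬E ⊓ C)) ⊔ ¬C)) unsat w.r.t. T
   apply at x₀: (A ⊓ (E ⊔ D))⊑((∃r.D ⊔ ∃r.A) ⊔ (E ⊔ ¬C))
   open: L(x₀) ⊇ {A, B, E, ¬C, ∀r.⊥}
2. Hence (A ⊓ (E ⊔ D)) ⊑ (((∃r.D ⊔ ∃r.A) ⊔ (E ⊔ ¬C)) ⊓ C): not entailed.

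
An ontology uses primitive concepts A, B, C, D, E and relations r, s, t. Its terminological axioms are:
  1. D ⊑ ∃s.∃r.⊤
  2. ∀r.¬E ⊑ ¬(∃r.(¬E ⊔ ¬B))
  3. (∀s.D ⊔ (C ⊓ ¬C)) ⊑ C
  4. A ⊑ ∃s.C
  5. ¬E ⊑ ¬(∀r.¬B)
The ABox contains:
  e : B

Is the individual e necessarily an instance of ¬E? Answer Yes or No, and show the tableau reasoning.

No

1. e : ¬E?  L(e) = {B} ∪ {E}
   open: L(e) ⊇ {B, E, ¬A, ¬C, ¬D, …} (+ ∃-successors) — e ∉ ¬E possible
2. Hence e : ¬E: not entailed.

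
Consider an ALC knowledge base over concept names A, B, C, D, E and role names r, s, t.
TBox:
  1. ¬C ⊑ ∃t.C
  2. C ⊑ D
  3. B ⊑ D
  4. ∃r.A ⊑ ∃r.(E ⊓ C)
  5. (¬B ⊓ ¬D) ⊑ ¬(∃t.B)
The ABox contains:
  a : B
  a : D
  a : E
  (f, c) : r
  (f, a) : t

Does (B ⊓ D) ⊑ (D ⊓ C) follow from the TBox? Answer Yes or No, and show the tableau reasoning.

No

1. (B ⊓ D) ⊑ (D ⊓ C)  ⇔  ((B ⊓ D) ⊓ (¬D ⊔ ¬C)) unsat w.r.t. T
   open: L(x₀) ⊇ {B, D, ¬C, ∀r.¬A, ∃t.C} (+ ∃-successors)
2. Hence (B ⊓ D) ⊑ (D ⊓ C): not entailed.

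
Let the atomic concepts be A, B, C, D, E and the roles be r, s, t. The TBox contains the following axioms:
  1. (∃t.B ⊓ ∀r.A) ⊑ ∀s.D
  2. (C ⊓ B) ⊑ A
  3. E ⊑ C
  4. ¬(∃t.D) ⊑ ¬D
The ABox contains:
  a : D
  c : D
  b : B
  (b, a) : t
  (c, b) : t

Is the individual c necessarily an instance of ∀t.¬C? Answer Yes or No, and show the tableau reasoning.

No

1. c : ∀t.¬C?  L(c) = {D} ∪ {∃t.C}
   open: L(c) ⊇ {D, ¬C, ¬E, ∃r.¬A, ∃t.C, …} (+ ∃-successors) — c ∉ ∀t.¬C possible
2. Hence c : ∀t.¬C: not entailed.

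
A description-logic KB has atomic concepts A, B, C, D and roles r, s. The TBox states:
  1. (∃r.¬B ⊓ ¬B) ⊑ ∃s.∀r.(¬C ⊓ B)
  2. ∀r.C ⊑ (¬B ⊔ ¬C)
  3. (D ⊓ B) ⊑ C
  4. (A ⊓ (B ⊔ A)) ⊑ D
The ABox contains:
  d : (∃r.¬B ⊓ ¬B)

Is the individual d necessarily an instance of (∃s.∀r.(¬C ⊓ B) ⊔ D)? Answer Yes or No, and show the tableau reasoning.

Yes

1. d : (∃s.∀r.(¬C ⊓ B) ⊔ D)?  L(d) = {(∃r.¬B ⊓ ¬B)} ∪ {(∀s.∃r.(C ⊔ ¬B) ⊓ ¬D)}
   clash {D, ¬D} at d — d ∈ (∃s.∀r.(¬C ⊓ B) ⊔ D)
2. Hence d : (∃s.∀r.(¬C ⊓ B) ⊔ D): entailed.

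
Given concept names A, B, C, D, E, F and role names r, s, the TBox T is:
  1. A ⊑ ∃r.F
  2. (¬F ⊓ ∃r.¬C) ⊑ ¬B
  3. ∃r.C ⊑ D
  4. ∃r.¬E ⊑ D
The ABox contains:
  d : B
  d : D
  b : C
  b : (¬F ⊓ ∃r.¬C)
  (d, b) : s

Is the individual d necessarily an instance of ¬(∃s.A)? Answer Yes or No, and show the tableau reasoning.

No

1. d : ¬(∃s.A)?  L(d) = {B, D} ∪ {∃s.A}
   open: L(d) ⊇ {B, D, F, ¬A, ∃s.A} (+ ∃-successors) — d ∉ ¬(∃s.A) possible
2. Hence d : ¬(∃s.A): not entailed.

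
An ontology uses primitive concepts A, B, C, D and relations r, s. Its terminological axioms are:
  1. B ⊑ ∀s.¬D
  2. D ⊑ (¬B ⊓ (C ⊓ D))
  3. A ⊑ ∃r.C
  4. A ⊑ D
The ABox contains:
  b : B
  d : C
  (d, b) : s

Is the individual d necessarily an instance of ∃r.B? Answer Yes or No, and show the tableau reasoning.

No

1. d : ∃r.B?  L(d) = {C} ∪ {∀r.¬B}
   open: L(d) ⊇ {C, ¬A, ¬B, ¬D, ∀r.¬B} — d ∉ ∃r.B possible
2. Hence d : ∃r.B: not entailed.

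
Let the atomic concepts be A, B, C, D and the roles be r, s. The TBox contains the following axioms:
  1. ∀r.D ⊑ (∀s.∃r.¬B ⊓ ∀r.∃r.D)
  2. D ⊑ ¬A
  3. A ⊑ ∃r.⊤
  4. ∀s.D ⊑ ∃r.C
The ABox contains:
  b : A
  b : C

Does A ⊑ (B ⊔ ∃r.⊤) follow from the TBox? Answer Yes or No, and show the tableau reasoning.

Yes

1. A ⊑ (B ⊔ ∃r.⊤)  ⇔  (A ⊓ (¬B ⊓ ∀r.⊥)) unsat w.r.t. T
   all branches close; clash {A, ¬A} at x₀
2. Hence A ⊑ (B ⊔ ∃r.⊤): entailed.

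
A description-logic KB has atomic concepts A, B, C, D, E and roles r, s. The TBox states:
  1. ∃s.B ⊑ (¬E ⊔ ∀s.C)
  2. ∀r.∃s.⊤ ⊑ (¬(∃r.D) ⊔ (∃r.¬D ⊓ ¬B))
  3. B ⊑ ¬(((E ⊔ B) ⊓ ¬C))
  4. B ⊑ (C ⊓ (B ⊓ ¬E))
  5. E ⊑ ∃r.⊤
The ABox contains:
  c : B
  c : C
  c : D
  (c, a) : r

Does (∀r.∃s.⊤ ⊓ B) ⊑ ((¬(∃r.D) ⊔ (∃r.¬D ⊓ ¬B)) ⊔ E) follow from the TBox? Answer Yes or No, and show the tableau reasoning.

Yes

1. (∀r.∃s.⊤ ⊓ B) ⊑ ((¬(∃r.D) ⊔ (∃r.¬D ⊓ ¬B)) ⊔ E)  ⇔  ((∀r.∃s.⊤ ⊓ B) ⊓ ((∃r.D ⊓ (∀r.D ⊔ B)) ⊓ ¬E)) unsat w.r.t. T
   all branches close; clash {B, ¬B} at x₀
2. Hence (∀r.∃s.⊤ ⊓ B) ⊑ ((¬(∃r.D) ⊔ (∃r.¬D ⊓ ¬B)) ⊔ E): entailed.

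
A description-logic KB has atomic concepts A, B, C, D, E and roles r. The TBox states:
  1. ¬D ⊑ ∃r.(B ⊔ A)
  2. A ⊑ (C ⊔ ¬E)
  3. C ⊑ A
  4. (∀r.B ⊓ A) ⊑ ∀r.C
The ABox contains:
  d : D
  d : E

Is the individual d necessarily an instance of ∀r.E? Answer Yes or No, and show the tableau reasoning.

No

1. d : ∀r.E?  L(d) = {D, E} ∪ {∃r.¬E}
   open: L(d) ⊇ {D, E, ¬A, ¬C, ∃r.¬E} (+ ∃-successors) — d ∉ ∀r.E possible
2. Hence d : ∀r.E: not entailed.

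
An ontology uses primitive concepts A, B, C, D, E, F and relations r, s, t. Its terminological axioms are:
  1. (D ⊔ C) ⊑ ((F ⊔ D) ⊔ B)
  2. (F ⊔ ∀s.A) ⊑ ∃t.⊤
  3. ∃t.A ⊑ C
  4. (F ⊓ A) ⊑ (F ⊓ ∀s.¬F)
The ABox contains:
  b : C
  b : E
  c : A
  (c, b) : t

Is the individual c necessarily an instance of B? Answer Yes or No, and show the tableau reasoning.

1. c : B?  L(c) = {A} ∪ {¬B}
   open: L(c) ⊇ {A, ¬B, ¬C, ¬D, ¬F, …} (+ ∃-successors) — c ∉ B possible
2. Hence c : B: not entailed.

No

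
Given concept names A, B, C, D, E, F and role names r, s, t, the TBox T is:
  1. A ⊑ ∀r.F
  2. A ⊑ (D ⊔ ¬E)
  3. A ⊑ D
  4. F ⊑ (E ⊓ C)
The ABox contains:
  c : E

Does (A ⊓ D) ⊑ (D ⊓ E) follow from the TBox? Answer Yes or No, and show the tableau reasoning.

No

1. (A ⊓ D) ⊑ (D ⊓ E)  ⇔  ((A ⊓ D) ⊓ (¬D ⊔ ¬E)) unsat w.r.t. T
   apply at x₀: A⊑∀r.F; A⊑(D ⊔ ¬E)
   open: L(x₀) ⊇ {A, D, ¬E, ¬F, ∀r.F}
2. Hence (A ⊓ D) ⊑ (D ⊓ E): not entailed.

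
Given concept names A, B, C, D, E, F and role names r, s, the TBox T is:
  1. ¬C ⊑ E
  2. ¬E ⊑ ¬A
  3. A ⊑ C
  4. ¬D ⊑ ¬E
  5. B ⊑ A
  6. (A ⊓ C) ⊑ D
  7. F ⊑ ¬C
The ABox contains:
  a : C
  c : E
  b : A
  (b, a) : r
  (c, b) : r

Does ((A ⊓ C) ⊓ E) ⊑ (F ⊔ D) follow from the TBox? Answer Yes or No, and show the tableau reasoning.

1. ((A ⊓ C) ⊓ E) ⊑ (F ⊔ D)  ⇔  (((A ⊓ C) ⊓ E) ⊓ (¬F ⊓ ¬D)) unsat w.r.t. T
   all branches close; clash {E, ¬E} at x₀
2. Hence ((A ⊓ C) ⊓ E) ⊑ (F ⊔ D): entailed.

Yes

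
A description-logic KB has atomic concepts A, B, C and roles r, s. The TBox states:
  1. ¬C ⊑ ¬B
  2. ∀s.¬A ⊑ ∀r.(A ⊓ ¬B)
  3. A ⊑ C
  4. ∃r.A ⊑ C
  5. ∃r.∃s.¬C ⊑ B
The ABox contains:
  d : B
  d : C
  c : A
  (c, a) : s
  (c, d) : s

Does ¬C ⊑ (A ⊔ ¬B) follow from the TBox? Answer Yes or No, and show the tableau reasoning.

Yes

1. ¬C ⊑ (A ⊔ ¬B)  ⇔  (¬C ⊓ (¬A ⊓ B)) unsat w.r.t. T
   all branches close; clash {B, ¬B} at x₀
2. Hence ¬C ⊑ (A ⊔ ¬B): entailed.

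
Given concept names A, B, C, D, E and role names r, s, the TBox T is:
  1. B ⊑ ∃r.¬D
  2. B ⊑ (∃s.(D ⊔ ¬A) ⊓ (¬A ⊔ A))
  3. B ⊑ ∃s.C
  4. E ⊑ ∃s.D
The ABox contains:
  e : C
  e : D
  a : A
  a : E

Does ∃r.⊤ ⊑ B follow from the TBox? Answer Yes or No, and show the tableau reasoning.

1. ∃r.⊤ ⊑ B  ⇔  (∃r.⊤ ⊓ ¬B) unsat w.r.t. T
   open: L(x₀) ⊇ {¬B, ¬E, ∃r.⊤} (+ ∃-successors)
2. Hence ∃r.⊤ ⊑ B: not entailed.

No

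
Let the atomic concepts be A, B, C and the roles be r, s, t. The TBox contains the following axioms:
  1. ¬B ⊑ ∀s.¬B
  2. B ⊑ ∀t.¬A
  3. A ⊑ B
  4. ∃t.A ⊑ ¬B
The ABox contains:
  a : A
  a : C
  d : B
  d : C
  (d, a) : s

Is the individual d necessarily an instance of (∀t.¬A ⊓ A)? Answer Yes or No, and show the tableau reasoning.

No

1. d : (∀t.¬A ⊓ A)?  L(d) = {B, C} ∪ {(∃t.A ⊔ ¬A)}
   apply at d: B⊑∀t.¬A
   open: L(d) ⊇ {B, C, ¬A, ∀t.¬A} — d ∉ (∀t.¬A ⊓ A) possible
2. Hence d : (∀t.¬A ⊓ A): not entailed.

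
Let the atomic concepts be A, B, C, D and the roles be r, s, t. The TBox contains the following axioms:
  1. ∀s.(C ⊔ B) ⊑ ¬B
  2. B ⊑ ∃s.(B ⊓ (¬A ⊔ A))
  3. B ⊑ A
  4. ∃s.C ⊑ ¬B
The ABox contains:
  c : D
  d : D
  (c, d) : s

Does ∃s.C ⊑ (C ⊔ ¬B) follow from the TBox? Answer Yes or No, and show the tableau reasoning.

1. ∃s.C ⊑ (C ⊔ ¬B)  ⇔  (∃s.C ⊓ (¬C ⊓ B)) unsat w.r.t. T
   all branches close; clash {B, ¬B} at x₀
2. Hence ∃s.C ⊑ (C ⊔ ¬B): entailed.

Yes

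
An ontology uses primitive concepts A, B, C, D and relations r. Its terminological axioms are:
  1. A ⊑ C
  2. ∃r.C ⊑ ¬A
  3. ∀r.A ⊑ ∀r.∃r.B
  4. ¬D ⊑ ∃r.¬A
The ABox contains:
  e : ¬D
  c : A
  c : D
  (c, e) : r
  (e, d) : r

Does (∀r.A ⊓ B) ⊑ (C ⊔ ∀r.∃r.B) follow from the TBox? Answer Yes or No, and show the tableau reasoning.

1. (∀r.A ⊓ B) ⊑ (C ⊔ ∀r.∃r.B)  ⇔  ((∀r.A ⊓ B) ⊓ (¬C ⊓ ∃r.∀r.¬B)) unsat w.r.t. T
   all branches close; clash {C, ¬C} at x₀
2. Hence (∀r.A ⊓ B) ⊑ (C ⊔ ∀r.∃r.B): entailed.

Yes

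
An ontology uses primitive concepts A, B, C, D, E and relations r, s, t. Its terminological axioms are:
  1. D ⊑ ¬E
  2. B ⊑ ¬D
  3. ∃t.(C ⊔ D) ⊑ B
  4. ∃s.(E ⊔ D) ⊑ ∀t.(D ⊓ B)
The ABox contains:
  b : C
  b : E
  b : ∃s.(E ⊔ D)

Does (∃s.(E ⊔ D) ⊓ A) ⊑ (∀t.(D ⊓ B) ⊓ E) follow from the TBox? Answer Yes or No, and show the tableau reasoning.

No

1. (∃s.(E ⊔ D) ⊓ A) ⊑ (∀t.(D ⊓ B) ⊓ E)  ⇔  ((∃s.(E ⊔ D) ⊓ A) ⊓ (∃t.(¬D ⊔ ¬B) ⊔ ¬E)) unsat w.r.t. T
   apply at x₀: ∃s.(E ⊔ D)⊑∀t.(D ⊓ B)
   open: L(x₀) ⊇ {A, ¬B, ¬D, ¬E, ∀t.(D ⊓ B), …} (+ ∃-successors)
2. Hence (∃s.(E ⊔ D) ⊓ A) ⊑ (∀t.(D ⊓ B) ⊓ E): not entailed.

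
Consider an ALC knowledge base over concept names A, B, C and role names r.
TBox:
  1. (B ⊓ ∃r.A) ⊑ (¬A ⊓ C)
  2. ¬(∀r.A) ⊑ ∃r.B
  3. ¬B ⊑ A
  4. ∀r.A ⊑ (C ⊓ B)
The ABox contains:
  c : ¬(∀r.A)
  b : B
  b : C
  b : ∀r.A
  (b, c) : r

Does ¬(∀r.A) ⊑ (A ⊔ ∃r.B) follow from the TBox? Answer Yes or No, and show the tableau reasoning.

Yes

1. ¬(∀r.A) ⊑ (A ⊔ ∃r.B)  ⇔  (∃r.¬A ⊓ (¬A ⊓ ∀r.¬B)) unsat w.r.t. T
   all branches close; clash {A, ¬A} at x₀
2. Hence ¬(∀r.A) ⊑ (A ⊔ ∃r.B): entailed.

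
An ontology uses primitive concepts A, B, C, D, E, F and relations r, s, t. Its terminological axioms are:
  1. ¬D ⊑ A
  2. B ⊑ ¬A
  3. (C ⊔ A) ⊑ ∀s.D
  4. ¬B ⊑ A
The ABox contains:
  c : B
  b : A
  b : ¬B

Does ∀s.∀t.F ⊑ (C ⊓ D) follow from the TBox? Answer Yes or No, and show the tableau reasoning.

1. ∀s.∀t.F ⊑ (C ⊓ D)  ⇔  (∀s.∀t.F ⊓ (¬C ⊔ ¬D)) unsat w.r.t. T
   open: L(x₀) ⊇ {B, D, ¬A, ¬C, ∀s.∀t.F}
2. Hence ∀s.∀t.F ⊑ (C ⊓ D): not entailed.

No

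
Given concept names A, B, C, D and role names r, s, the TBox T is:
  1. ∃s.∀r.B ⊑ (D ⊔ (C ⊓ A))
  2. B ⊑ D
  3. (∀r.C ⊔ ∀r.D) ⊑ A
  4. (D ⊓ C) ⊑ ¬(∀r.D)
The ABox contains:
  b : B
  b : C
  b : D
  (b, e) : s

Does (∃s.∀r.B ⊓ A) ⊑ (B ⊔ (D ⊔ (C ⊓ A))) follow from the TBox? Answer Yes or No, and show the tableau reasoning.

1. (∃s.∀r.B ⊓ A) ⊑ (B ⊔ (D ⊔ (C ⊓ A)))  ⇔  ((∃s.∀r.B ⊓ A) ⊓ (¬B ⊓ (¬D ⊓ (¬C ⊔ ¬A)))) unsat w.r.t. T
   all branches close; clash {A, ¬A} at x₀
2. Hence (∃s.∀r.B ⊓ A) ⊑ (B ⊔ (D ⊔ (C ⊓ A))): entailed.

Yes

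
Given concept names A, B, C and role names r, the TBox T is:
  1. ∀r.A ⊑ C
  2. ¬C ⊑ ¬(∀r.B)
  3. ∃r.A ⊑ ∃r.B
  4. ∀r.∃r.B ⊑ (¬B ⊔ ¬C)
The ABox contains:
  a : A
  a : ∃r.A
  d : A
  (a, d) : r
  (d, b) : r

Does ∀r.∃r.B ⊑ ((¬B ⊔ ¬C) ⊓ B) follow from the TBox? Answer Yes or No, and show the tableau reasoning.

1. ∀r.∃r.B ⊑ ((¬B ⊔ ¬C) ⊓ B)  ⇔  (∀r.∃r.B ⊓ ((B ⊓ C) ⊔ ¬B)) unsat w.r.t. T
   apply at x₀: ∀r.∃r.B⊑(¬B ⊔ ¬C)
   open: L(x₀) ⊇ {C, ¬B, ∀r.¬A, ∀r.∃r.B}
2. Hence ∀r.∃r.B ⊑ ((¬B ⊔ ¬C) ⊓ B): not entailed.

No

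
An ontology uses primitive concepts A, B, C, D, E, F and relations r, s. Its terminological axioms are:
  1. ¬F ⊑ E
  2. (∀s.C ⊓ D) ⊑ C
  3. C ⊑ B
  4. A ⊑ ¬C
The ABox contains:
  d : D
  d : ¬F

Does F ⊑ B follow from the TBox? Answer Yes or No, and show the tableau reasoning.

No

1. F ⊑ B  ⇔  (F ⊓ ¬B) unsat w.r.t. T
   open: L(x₀) ⊇ {F, ¬A, ¬B, ¬C, ∃s.¬C} (+ ∃-successors)
2. Hence F ⊑ B: not entailed.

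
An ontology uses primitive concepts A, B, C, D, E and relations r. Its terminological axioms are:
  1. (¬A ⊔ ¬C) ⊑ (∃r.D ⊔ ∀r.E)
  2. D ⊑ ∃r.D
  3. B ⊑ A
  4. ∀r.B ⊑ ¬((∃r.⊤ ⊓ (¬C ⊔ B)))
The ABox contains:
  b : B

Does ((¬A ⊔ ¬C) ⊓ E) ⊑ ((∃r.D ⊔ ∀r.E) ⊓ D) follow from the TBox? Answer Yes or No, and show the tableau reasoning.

No

1. ((¬A ⊔ ¬C) ⊓ E) ⊑ ((∃r.D ⊔ ∀r.E) ⊓ D)  ⇔  (((¬A ⊔ ¬C) ⊓ E) ⊓ ((∀r.¬D ⊓ ∃r.¬E) ⊔ ¬D)) unsat w.r.t. T
   apply at x₀: (¬A ⊔ ¬C)⊑(∃r.D ⊔ ∀r.E)
   open: L(x₀) ⊇ {E, ¬A, ¬B, ¬D, ∃r.D, …} (+ ∃-successors)
2. Hence ((¬A ⊔ ¬C) ⊓ E) ⊑ ((∃r.D ⊔ ∀r.E) ⊓ D): not entailed.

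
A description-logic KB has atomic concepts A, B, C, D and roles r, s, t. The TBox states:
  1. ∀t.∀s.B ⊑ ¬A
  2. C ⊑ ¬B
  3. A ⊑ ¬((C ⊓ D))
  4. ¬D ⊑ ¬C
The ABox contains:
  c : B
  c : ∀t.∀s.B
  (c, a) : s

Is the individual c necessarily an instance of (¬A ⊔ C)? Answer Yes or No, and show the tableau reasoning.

1. c : (¬A ⊔ C)?  L(c) = {B, ∀t.∀s.B} ∪ {(A ⊓ ¬C)}
   clash {A, ¬A} at c — c ∈ (¬A ⊔ C)
2. Hence c : (¬A ⊔ C): entailed.

Yes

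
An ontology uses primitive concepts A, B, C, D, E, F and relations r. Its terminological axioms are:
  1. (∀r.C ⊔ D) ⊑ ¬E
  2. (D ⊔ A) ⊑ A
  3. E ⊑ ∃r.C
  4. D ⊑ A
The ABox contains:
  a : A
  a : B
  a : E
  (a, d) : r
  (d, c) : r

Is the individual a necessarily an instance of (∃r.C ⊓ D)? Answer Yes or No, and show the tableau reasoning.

No

1. a : (∃r.C ⊓ D)?  L(a) = {A, B, E} ∪ {(∀r.¬C ⊔ ¬D)}
   apply at a: E⊑∃r.C
   open: L(a) ⊇ {A, B, E, ¬D, ∃r.C, …} (+ ∃-successors) — a ∉ (∃r.C ⊓ D) possible
2. Hence a : (∃r.C ⊓ D): not entailed.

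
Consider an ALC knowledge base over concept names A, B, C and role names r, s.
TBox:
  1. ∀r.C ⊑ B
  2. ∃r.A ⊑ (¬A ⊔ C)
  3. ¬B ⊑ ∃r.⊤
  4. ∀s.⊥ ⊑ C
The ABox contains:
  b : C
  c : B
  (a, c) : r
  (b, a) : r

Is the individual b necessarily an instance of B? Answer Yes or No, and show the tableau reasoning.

1. b : B?  L(b) = {C} ∪ {¬B}
   apply at b: ¬B⊑∃r.⊤
   open: L(b) ⊇ {C, ¬B, ∀r.¬A, ∃r.¬C, ∃r.⊤} (+ ∃-successors) — b ∉ B possible
2. Hence b : B: not entailed.

No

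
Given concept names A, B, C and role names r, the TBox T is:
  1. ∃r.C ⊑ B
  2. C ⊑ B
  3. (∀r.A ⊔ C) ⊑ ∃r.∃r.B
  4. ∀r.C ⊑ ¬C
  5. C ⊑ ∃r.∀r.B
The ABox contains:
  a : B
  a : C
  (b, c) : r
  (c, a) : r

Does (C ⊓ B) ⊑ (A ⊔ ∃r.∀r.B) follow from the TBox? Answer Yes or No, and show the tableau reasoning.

Yes

1. (C ⊓ B) ⊑ (A ⊔ ∃r.∀r.B)  ⇔  ((C ⊓ B) ⊓ (¬A ⊓ ∀r.∃r.¬B)) unsat w.r.t. T
   all branches close; clash {C, ¬C} at x₀
2. Hence (C ⊓ B) ⊑ (A ⊔ ∃r.∀r.B): entailed.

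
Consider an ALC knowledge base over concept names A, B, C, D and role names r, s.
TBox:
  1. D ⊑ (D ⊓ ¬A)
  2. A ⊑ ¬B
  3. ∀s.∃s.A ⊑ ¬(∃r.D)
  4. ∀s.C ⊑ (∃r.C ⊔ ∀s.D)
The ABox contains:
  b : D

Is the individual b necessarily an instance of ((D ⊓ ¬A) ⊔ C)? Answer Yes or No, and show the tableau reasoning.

1. b : ((D ⊓ ¬A) ⊔ C)?  L(b) = {D} ∪ {((¬D ⊔ A) ⊓ ¬C)}
   clash {A, ¬A} at b — b ∈ ((D ⊓ ¬A) ⊔ C)
2. Hence b : ((D ⊓ ¬A) ⊔ C): entailed.

Yes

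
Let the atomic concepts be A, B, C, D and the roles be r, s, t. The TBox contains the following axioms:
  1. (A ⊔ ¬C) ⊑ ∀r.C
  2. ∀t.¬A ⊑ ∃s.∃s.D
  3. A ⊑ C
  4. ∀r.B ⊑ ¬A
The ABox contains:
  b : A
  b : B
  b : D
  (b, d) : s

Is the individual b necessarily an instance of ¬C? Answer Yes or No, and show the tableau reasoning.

No

1. b : ¬C?  L(b) = {A, B, D} ∪ {C}
   open: L(b) ⊇ {A, B, C, D, ∀r.C, …} (+ ∃-successors) — b ∉ ¬C possible
2. Hence b : ¬C: not entailed.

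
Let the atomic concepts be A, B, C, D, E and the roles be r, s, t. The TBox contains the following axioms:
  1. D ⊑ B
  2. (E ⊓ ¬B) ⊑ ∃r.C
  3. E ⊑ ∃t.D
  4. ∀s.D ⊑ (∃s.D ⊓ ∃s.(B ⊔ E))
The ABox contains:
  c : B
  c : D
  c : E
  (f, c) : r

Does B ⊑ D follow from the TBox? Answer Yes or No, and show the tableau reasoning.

No

1. B ⊑ D  ⇔  (B ⊓ ¬D) unsat w.r.t. T
   open: L(x₀) ⊇ {B, ¬D, ¬E, ∃s.¬D} (+ ∃-successors)
2. Hence B ⊑ D: not entailed.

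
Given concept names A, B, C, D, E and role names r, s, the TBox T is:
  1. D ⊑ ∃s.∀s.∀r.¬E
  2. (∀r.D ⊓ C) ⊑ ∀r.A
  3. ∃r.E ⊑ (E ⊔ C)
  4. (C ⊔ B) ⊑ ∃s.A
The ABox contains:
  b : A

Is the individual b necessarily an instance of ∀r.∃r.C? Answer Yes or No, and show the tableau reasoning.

No

1. b : ∀r.∃r.C?  L(b) = {A} ∪ {∃r.∀r.¬C}
   open: L(b) ⊇ {A, ¬B, ¬C, ¬D, ∀r.¬E, …} (+ ∃-successors) — b ∉ ∀r.∃r.C possible
2. Hence b : ∀r.∃r.C: not entailed.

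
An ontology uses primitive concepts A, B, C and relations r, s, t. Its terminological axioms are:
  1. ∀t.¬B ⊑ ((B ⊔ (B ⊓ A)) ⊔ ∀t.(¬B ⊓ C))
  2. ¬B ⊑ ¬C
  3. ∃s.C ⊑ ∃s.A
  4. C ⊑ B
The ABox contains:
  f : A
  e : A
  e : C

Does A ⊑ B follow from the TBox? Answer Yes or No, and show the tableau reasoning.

1. A ⊑ B  ⇔  (A ⊓ ¬B) unsat w.r.t. T
   apply at x₀: ¬B⊑¬C
   open: L(x₀) ⊇ {A, ¬B, ¬C, ∀s.¬C, ∃t.B} (+ ∃-successors)
2. Hence A ⊑ B: not entailed.

No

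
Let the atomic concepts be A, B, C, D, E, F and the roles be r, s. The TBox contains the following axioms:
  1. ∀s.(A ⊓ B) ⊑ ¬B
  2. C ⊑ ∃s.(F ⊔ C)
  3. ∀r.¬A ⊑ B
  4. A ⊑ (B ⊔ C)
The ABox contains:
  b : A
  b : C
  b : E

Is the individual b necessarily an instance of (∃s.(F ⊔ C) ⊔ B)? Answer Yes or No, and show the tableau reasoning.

1. b : (∃s.(F ⊔ C) ⊔ B)?  L(b) = {A, C, E} ∪ {(∀s.(¬F ⊓ ¬C) ⊓ ¬B)}
   clash {B, ¬B} at b — b ∈ (∃s.(F ⊔ C) ⊔ B)
2. Hence b : (∃s.(F ⊔ C) ⊔ B): entailed.

Yes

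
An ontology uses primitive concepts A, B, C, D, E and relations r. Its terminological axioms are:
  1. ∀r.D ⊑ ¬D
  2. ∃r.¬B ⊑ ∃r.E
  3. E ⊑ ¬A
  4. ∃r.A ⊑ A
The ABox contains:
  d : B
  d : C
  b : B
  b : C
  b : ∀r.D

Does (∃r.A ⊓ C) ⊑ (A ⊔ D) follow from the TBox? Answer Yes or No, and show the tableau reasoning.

1. (∃r.A ⊓ C) ⊑ (A ⊔ D)  ⇔  ((∃r.A ⊓ C) ⊓ (¬A ⊓ ¬D)) unsat w.r.t. T
   all branches close; clash {A, ¬A} at x₀
2. Hence (∃r.A ⊓ C) ⊑ (A ⊔ D): entailed.

Yes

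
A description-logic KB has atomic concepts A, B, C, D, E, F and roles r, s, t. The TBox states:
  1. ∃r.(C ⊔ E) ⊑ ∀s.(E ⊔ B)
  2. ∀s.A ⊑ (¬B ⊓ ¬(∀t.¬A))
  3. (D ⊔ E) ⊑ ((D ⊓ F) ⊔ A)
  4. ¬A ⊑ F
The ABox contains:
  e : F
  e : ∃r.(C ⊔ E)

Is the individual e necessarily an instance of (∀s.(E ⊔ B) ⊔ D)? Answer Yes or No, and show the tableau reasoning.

Yes

1. e : (∀s.(E ⊔ B) ⊔ D)?  L(e) = {F, ∃r.(C ⊔ E)} ∪ {(∃s.(¬E ⊓ ¬B) ⊓ ¬D)}
   clash {B, ¬B} at an ∃-successor — e ∈ (∀s.(E ⊔ B) ⊔ D)
2. Hence e : (∀s.(E ⊔ B) ⊔ D): entailed.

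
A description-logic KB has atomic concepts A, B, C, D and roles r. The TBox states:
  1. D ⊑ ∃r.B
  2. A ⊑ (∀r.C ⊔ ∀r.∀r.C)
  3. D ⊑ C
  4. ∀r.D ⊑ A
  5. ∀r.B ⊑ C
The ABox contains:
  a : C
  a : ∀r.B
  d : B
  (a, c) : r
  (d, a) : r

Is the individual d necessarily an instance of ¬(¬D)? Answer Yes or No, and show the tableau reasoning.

No

1. d : ¬(¬D)?  L(d) = {B} ∪ {¬D}
   open: L(d) ⊇ {B, ¬A, ¬D, ∃r.¬B, ∃r.¬D} (+ ∃-successors) — d ∉ ¬(¬D) possible
2. Hence d : ¬(¬D): not entailed.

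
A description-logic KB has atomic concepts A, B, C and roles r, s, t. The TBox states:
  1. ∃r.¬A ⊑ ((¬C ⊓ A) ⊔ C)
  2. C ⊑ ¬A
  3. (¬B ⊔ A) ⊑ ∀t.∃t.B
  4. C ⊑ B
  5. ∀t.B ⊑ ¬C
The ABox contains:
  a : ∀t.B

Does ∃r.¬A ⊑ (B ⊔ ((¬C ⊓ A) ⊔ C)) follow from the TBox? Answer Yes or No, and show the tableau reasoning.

1. ∃r.¬A ⊑ (B ⊔ ((¬C ⊓ A) ⊔ C))  ⇔  (∃r.¬A ⊓ (¬B ⊓ ((C ⊔ ¬A) ⊓ ¬C))) unsat w.r.t. T
   all branches close; clash {C, ¬C} at x₀
2. Hence ∃r.¬A ⊑ (B ⊔ ((¬C ⊓ A) ⊔ C)): entailed.

Yes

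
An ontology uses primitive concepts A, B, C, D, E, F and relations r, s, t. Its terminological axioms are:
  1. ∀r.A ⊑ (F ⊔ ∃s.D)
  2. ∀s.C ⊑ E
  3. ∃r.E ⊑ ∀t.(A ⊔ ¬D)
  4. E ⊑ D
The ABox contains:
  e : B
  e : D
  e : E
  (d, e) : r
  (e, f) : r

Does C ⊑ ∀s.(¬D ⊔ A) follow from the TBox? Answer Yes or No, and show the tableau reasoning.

1. C ⊑ ∀s.(¬D ⊔ A)  ⇔  (C ⊓ ∃s.(D ⊓ ¬A)) unsat w.r.t. T
   open: L(x₀) ⊇ {C, ¬E, ∀r.¬E, ∃r.¬A, ∃s.(D ⊓ ¬A), …} (+ ∃-successors)
2. Hence C ⊑ ∀s.(¬D ⊔ A): not entailed.

No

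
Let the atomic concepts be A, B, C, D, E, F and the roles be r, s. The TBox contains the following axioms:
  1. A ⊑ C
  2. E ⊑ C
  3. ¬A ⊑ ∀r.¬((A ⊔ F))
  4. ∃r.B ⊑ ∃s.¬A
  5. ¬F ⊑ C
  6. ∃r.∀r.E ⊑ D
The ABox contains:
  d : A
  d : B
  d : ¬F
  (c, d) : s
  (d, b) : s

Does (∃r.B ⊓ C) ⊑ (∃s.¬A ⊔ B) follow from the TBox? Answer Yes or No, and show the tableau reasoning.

1. (∃r.B ⊓ C) ⊑ (∃s.¬A ⊔ B)  ⇔  ((∃r.B ⊓ C) ⊓ (∀s.A ⊓ ¬B)) unsat w.r.t. T
   all branches close; clash {A, ¬A} at an ∃-successor
2. Hence (∃r.B ⊓ C) ⊑ (∃s.¬A ⊔ B): entailed.

Yes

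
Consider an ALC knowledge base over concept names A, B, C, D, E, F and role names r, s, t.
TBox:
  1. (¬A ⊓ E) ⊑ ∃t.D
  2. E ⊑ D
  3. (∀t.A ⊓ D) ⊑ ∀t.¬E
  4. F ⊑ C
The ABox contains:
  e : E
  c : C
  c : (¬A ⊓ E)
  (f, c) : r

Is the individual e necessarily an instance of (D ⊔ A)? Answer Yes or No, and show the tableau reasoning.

1. e : (D ⊔ A)?  L(e) = {E} ∪ {(¬D ⊓ ¬A)}
   clash {D, ¬D} at e — e ∈ (D ⊔ A)
2. Hence e : (D ⊔ A): entailed.

Yes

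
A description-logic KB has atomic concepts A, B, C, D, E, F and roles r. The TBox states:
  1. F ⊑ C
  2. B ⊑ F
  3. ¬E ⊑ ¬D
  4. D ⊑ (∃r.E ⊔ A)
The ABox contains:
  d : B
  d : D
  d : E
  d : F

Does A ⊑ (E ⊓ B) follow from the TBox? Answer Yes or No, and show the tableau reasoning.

No

1. A ⊑ (E ⊓ B)  ⇔  (A ⊓ (¬E ⊔ ¬B)) unsat w.r.t. T
   open: L(x₀) ⊇ {A, E, ¬B, ¬D, ¬F}
2. Hence A ⊑ (E ⊓ B): not entailed.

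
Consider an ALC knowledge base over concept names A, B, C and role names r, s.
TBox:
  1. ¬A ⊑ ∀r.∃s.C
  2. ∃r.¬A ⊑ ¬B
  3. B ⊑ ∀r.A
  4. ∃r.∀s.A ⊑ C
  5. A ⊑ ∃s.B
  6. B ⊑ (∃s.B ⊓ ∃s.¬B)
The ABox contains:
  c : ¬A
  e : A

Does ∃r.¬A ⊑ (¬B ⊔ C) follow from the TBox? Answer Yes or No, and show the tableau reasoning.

Yes

1. ∃r.¬A ⊑ (¬B ⊔ C)  ⇔  (∃r.¬A ⊓ (B ⊓ ¬C)) unsat w.r.t. T
   all branches close; clash {C, ¬C} at x₀
2. Hence ∃r.¬A ⊑ (¬B ⊔ C): entailed.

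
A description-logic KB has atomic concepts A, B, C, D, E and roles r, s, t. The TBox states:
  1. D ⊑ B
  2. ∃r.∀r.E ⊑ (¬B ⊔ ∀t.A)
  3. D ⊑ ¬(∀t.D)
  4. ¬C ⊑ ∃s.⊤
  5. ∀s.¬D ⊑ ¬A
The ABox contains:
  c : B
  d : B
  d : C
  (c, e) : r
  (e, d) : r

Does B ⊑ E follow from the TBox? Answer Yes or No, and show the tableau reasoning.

No

1. B ⊑ E  ⇔  (B ⊓ ¬E) unsat w.r.t. T
   open: L(x₀) ⊇ {B, C, ¬D, ¬E, ∀r.∃r.¬E, …} (+ ∃-successors)
2. Hence B ⊑ E: not entailed.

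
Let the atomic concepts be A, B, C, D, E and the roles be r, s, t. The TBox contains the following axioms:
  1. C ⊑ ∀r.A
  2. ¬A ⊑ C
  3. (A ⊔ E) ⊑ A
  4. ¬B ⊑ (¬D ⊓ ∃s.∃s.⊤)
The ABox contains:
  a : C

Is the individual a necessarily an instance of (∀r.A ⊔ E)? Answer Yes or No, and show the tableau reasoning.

1. a : (∀r.A ⊔ E)?  L(a) = {C} ∪ {(∃r.¬A ⊓ ¬E)}
   clash {A, ¬A} at an ∃-successor — a ∈ (∀r.A ⊔ E)
2. Hence a : (∀r.A ⊔ E): entailed.

Yes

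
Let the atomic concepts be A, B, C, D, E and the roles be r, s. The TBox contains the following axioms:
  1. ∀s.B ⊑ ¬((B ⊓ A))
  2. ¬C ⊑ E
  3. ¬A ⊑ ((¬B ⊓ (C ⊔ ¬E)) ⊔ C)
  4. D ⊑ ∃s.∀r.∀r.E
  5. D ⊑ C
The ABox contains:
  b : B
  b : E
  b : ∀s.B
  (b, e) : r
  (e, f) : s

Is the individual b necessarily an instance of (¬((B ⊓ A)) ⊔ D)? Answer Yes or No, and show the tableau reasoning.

1. b : (¬((B ⊓ A)) ⊔ D)?  L(b) = {B, E, ∀s.B} ∪ {((B ⊓ A) ⊓ ¬D)}
   clash {A, ¬A} at b — b ∈ (¬((B ⊓ A)) ⊔ D)
2. Hence b : (¬((B ⊓ A)) ⊔ D): entailed.

Yes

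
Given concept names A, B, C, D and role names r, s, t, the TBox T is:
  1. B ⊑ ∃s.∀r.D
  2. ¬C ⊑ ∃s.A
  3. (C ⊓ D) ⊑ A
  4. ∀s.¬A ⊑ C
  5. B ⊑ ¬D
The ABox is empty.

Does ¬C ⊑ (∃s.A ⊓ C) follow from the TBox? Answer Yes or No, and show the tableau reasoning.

1. ¬C ⊑ (∃s.A ⊓ C)  ⇔  (¬C ⊓ (∀s.¬A ⊔ ¬C)) unsat w.r.t. T
   apply at x₀: ¬C⊑∃s.A
   open: L(x₀) ⊇ {¬B, ¬C, ∃s.A} (+ ∃-successors)
2. Hence ¬C ⊑ (∃s.A ⊓ C): not entailed.

No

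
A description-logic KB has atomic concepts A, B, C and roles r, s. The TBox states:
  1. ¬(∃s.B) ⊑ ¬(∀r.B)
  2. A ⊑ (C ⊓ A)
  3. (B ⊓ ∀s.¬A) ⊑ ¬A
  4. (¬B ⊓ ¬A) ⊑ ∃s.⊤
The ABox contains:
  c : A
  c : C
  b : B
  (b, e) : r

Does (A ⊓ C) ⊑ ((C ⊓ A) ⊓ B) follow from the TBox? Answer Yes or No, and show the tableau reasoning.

1. (A ⊓ C) ⊑ ((C ⊓ A) ⊓ B)  ⇔  ((A ⊓ C) ⊓ ((¬C ⊔ ¬A) ⊔ ¬B)) unsat w.r.t. T
   apply at x₀: A⊑(C ⊓ A)
   open: L(x₀) ⊇ {A, C, ¬B, ∃s.B} (+ ∃-successors)
2. Hence (A ⊓ C) ⊑ ((C ⊓ A) ⊓ B): not entailed.

No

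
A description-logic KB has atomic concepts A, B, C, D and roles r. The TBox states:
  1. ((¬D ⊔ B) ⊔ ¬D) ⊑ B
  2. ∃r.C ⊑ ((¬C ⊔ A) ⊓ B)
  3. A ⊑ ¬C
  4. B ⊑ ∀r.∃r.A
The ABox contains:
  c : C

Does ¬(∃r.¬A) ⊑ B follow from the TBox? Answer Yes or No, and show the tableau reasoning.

1. ¬(∃r.¬A) ⊑ B  ⇔  (∀r.A ⊓ ¬B) unsat w.r.t. T
   open: L(x₀) ⊇ {D, ¬A, ¬B, ∀r.A, ∀r.¬C}
2. Hence ¬(∃r.¬A) ⊑ B: not entailed.

No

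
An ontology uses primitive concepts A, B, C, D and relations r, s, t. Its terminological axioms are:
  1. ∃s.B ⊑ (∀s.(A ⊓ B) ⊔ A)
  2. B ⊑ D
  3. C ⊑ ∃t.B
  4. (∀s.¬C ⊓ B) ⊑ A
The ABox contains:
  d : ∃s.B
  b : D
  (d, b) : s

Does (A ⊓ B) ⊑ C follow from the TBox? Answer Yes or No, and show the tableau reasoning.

1. (A ⊓ B) ⊑ C  ⇔  ((A ⊓ B) ⊓ ¬C) unsat w.r.t. T
   apply at x₀: B⊑D
   open: L(x₀) ⊇ {A, B, D, ¬C, ∀s.¬B}
2. Hence (A ⊓ B) ⊑ C: not entailed.

No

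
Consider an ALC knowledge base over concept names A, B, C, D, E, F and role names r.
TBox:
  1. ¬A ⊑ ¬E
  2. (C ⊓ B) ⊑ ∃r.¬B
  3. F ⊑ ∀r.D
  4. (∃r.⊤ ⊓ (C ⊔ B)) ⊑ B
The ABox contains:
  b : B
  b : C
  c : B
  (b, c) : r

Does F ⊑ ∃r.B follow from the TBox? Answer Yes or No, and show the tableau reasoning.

No

1. F ⊑ ∃r.B  ⇔  (F ⊓ ∀r.¬B) unsat w.r.t. T
   apply at x₀: F⊑∀r.D
   open: L(x₀) ⊇ {A, F, ¬C, ∀r.D, ∀r.¬B, …}
2. Hence F ⊑ ∃r.B: not entailed.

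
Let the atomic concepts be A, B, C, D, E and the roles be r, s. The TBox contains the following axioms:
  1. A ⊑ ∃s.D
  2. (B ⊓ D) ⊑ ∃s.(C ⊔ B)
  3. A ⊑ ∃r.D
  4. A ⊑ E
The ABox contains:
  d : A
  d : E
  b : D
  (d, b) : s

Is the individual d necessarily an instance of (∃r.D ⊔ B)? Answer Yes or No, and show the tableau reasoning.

Yes

1. d : (∃r.D ⊔ B)?  L(d) = {A, E} ∪ {(∀r.¬D ⊓ ¬B)}
   clash {D, ¬D} at an ∃-successor — d ∈ (∃r.D ⊔ B)
2. Hence d : (∃r.D ⊔ B): entailed.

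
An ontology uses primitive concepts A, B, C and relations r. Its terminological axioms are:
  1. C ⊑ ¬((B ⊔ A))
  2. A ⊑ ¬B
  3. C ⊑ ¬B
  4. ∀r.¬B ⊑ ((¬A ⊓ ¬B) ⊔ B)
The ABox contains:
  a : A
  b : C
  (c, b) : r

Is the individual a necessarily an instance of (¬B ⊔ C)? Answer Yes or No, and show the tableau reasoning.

1. a : (¬B ⊔ C)?  L(a) = {A} ∪ {(B ⊓ ¬C)}
   clash {B, ¬B} at a — a ∈ (¬B ⊔ C)
2. Hence a : (¬B ⊔ C): entailed.

Yes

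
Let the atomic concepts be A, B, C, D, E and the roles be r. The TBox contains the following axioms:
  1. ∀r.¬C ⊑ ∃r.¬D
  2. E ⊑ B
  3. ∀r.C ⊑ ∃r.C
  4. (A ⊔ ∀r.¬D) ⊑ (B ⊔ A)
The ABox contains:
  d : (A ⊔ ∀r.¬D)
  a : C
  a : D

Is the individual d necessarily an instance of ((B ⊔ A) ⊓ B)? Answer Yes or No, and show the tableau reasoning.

1. d : ((B ⊔ A) ⊓ B)?  L(d) = {(A ⊔ ∀r.¬D)} ∪ {((¬B ⊓ ¬A) ⊔ ¬B)}
   apply at d: (A ⊔ ∀r.¬D)⊑(B ⊔ A)
   open: L(d) ⊇ {A, ¬B, ¬E, ∃r.C} (+ ∃-successors) — d ∉ ((B ⊔ A) ⊓ B) possible
2. Hence d : ((B ⊔ A) ⊓ B): not entailed.

No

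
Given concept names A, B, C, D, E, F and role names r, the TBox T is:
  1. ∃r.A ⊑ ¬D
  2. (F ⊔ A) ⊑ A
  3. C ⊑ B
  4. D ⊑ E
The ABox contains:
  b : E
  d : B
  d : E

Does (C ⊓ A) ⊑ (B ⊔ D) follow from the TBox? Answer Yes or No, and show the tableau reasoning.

Yes

1. (C ⊓ A) ⊑ (B ⊔ D)  ⇔  ((C ⊓ A) ⊓ (¬B ⊓ ¬D)) unsat w.r.t. T
   all branches close; clash {B, ¬B} at x₀
2. Hence (C ⊓ A) ⊑ (B ⊔ D): entailed.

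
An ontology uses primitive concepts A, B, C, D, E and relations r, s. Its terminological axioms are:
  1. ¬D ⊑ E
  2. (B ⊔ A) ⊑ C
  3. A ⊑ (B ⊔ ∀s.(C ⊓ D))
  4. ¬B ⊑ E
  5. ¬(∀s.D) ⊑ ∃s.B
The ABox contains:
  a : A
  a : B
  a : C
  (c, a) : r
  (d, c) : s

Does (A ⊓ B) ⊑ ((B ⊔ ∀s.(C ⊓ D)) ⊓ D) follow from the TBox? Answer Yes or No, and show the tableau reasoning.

1. (A ⊓ B) ⊑ ((B ⊔ ∀s.(C ⊓ D)) ⊓ D)  ⇔  ((A ⊓ B) ⊓ ((¬B ⊓ ∃s.(¬C ⊔ ¬D)) ⊔ ¬D)) unsat w.r.t. T
   apply at x₀: A⊑(B ⊔ ∀s.(C ⊓ D))
   open: L(x₀) ⊇ {A, B, C, E, ¬D, …}
2. Hence (A ⊓ B) ⊑ ((B ⊔ ∀s.(C ⊓ D)) ⊓ D): not entailed.

No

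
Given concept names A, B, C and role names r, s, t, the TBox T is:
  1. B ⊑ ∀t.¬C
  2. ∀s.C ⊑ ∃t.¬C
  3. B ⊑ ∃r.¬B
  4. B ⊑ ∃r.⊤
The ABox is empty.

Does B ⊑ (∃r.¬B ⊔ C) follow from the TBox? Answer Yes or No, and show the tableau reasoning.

Yes

1. B ⊑ (∃r.¬B ⊔ C)  ⇔  (B ⊓ (∀r.B ⊓ ¬C)) unsat w.r.t. T
   all branches close; clash {B, ¬B} at an ∃-successor
2. Hence B ⊑ (∃r.¬B ⊔ C): entailed.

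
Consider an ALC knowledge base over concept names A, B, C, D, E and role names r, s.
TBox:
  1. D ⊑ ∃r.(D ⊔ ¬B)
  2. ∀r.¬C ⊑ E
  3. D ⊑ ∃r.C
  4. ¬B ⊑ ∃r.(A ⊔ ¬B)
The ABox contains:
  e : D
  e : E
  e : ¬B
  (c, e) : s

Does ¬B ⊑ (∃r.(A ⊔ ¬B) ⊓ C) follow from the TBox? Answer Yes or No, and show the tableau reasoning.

No

1. ¬B ⊑ (∃r.(A ⊔ ¬B) ⊓ C)  ⇔  (¬B ⊓ (∀r.(¬A ⊓ B) ⊔ ¬C)) unsat w.r.t. T
   apply at x₀: ¬B⊑∃r.(A ⊔ ¬B)
   open: L(x₀) ⊇ {¬B, ¬C, ¬D, ∃r.(A ⊔ ¬B), ∃r.C} (+ ∃-successors)
2. Hence ¬B ⊑ (∃r.(A ⊔ ¬B) ⊓ C): not entailed.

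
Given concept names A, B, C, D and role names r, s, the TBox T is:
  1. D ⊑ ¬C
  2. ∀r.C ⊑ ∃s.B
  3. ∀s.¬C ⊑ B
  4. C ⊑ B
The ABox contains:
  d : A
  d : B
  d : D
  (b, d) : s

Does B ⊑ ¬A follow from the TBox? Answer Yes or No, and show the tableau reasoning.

1. B ⊑ ¬A  ⇔  (B ⊓ A) unsat w.r.t. T
   open: L(x₀) ⊇ {A, B, ¬D, ∃r.¬C} (+ ∃-successors)
2. Hence B ⊑ ¬A: not entailed.

No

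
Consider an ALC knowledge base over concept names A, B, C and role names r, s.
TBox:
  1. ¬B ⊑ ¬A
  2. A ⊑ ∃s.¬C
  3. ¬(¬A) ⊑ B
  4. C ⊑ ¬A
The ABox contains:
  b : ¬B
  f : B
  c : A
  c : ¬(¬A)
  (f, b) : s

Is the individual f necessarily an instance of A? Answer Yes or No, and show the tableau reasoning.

No

1. f : A?  L(f) = {B} ∪ {¬A}
   open: L(f) ⊇ {B, ¬A} — f ∉ A possible
2. Hence f : A: not entailed.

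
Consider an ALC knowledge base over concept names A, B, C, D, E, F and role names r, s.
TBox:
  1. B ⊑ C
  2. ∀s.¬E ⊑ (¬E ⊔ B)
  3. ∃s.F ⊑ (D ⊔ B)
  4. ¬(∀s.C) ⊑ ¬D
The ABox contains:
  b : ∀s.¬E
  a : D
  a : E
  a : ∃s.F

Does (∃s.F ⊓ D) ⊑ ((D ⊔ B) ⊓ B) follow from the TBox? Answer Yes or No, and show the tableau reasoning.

1. (∃s.F ⊓ D) ⊑ ((D ⊔ B) ⊓ B)  ⇔  ((∃s.F ⊓ D) ⊓ ((¬D ⊓ ¬B) ⊔ ¬B)) unsat w.r.t. T
   apply at x₀: ∃s.F⊑(D ⊔ B)
   open: L(x₀) ⊇ {D, ¬B, ∀s.C, ∃s.E, ∃s.F} (+ ∃-successors)
2. Hence (∃s.F ⊓ D) ⊑ ((D ⊔ B) ⊓ B): not entailed.

No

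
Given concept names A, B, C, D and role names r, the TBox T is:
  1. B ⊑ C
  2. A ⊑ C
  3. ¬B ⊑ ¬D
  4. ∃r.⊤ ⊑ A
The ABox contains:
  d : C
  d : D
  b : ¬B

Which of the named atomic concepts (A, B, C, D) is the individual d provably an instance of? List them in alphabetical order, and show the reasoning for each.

{B, C, D}

1. d : A?  L(d) = {C, D} ∪ {¬A}
   open: L(d) ⊇ {B, C, D, ¬A, ∀r.⊥} — d ∉ A possible
2. d : B?  L(d) = {C, D} ∪ {¬B}
   clash {D, ¬D} at d — d ∈ B
3. d : C?  L(d) = {C, D} ∪ {¬C}
   clash {C, ¬C} at d — d ∈ C
4. d : D?  L(d) = {C, D} ∪ {¬D}
   clash {D, ¬D} at d — d ∈ D
5. Entailed for d: {B, C, D}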